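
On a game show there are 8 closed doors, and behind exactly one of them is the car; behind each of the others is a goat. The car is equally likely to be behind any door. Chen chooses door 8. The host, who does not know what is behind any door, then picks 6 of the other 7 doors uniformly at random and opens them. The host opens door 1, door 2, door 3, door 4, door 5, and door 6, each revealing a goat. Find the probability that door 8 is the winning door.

Because the host chose which doors to open without knowing where the car is, the choice is independent of the prize location. Learning that none of the 6 opened doors holds the car simply rules out those 6 locations and leaves the remaining 2 doors still equally likely by symmetry.
So P(the car behind door 8) = 1/2.

1/2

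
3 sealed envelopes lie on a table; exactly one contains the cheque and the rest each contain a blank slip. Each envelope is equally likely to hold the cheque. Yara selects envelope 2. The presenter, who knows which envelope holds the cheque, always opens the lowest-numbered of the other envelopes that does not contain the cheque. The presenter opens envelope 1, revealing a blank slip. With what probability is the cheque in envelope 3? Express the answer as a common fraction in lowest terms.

1/2

Apply Bayes' rule, conditioning on where the cheque actually is.
If it is in envelope 1 (prior 1/3): the presenter opened envelope 1, so this case is ruled out; weight (1/3)·0 = 0.
If it is in either of envelopes 2 and 3 (prior 1/3 each): envelope 1 is the lowest-numbered option available, probability 1; weight (1/3)·1 = 1/3 each.
The weights sum to 2/3.
So P(the cheque in envelope 3 | the presenter opened envelope 1) = (1/3) / (2/3) = 1/2.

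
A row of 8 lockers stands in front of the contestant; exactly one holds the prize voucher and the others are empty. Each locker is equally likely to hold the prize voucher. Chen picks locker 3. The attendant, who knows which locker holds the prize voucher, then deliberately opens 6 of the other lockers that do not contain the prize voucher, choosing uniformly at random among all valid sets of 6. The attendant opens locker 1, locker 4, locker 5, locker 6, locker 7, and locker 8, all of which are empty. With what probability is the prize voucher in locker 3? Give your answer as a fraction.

1/8

Condition on the true location of the prize voucher.
If it is in any of lockers 1, 4, 5, 6, 7, and 8 (prior 1/8 each): that locker was opened and seen not to hold the prize — ruled out; weight (1/8)·0 = 0 each.
If it is in locker 2 (prior 1/8): the attendant has no choice, probability 1; weight (1/8)·1 = 1/8.
If it is in locker 3 (prior 1/8): the attendant has 7 equally likely choices, so probability 1/7; weight (1/8)·(1/7) = 1/56.
The weights sum to 1/7.
So P(the prize voucher in locker 3 | the attendant opened locker 1, locker 4, locker 5, locker 6, locker 7, and locker 8) = (1/56) / (1/7) = 1/8.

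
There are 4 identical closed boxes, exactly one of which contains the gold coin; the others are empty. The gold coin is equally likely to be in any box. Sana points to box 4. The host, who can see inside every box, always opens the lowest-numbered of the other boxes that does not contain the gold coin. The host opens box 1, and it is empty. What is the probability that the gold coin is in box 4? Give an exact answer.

1/3

Apply Bayes' rule, conditioning on where the gold coin actually is.
If it is in box 1 (prior 1/4): the host opened box 1, so this case is ruled out; weight (1/4)·0 = 0.
If it is in any of boxes 2, 3, and 4 (prior 1/4 each): box 1 is the lowest-numbered option available, probability 1; weight (1/4)·1 = 1/4 each.
The weights sum to 3/4.
So P(the gold coin in box 4 | the host opened box 1) = (1/4) / (3/4) = 1/3.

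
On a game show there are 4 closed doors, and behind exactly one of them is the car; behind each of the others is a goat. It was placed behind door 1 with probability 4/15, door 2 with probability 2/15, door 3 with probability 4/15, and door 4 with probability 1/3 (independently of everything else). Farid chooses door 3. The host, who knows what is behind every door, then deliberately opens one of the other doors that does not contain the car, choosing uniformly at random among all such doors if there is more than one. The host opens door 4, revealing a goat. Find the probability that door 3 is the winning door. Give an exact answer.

Condition on the true location of the car.
If it is behind door 1 (prior 4/15): the host has 2 equally likely choices, so probability 1/2; weight (4/15)·(1/2) = 2/15.
If it is behind door 2 (prior 2/15): the host has 2 equally likely choices, so probability 1/2; weight (2/15)·(1/2) = 1/15.
If it is behind door 3 (prior 4/15): the host has 3 equally likely choices, so probability 1/3; weight (4/15)·(1/3) = 4/45.
If it is behind door 4 (prior 1/3): the host opened door 4, so this case is ruled out; weight (1/3)·0 = 0.
The weights sum to 13/45.
So P(the car behind door 3 | the host opened door 4) = (4/45) / (13/45) = 4/13.

4/13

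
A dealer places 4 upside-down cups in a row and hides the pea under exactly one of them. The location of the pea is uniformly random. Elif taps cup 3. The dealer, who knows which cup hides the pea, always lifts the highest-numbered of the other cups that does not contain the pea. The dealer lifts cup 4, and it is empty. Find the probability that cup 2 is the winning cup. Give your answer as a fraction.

Apply Bayes' rule, conditioning on where the pea actually is.
If it is under any of cups 1, 2, and 3 (prior 1/4 each): cup 4 is the highest-numbered option available, probability 1; weight (1/4)·1 = 1/4 each.
If it is under cup 4 (prior 1/4): the dealer opened cup 4, so this case is ruled out; weight (1/4)·0 = 0.
The weights sum to 3/4.
So P(the pea under cup 2 | the dealer opened cup 4) = (1/4) / (3/4) = 1/3.

1/3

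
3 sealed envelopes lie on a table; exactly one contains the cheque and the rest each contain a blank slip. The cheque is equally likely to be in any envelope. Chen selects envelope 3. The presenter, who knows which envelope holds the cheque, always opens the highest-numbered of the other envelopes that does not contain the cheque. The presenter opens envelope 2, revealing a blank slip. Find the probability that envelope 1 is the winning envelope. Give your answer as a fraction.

1/2

Consider each possible location of the cheque in turn.
If it is in either of envelopes 1 and 3 (prior 1/3 each): envelope 2 is the highest-numbered option available, probability 1; weight (1/3)·1 = 1/3 each.
If it is in envelope 2 (prior 1/3): the presenter opened envelope 2, so this case is ruled out; weight (1/3)·0 = 0.
The weights sum to 2/3.
So P(the cheque in envelope 1 | the presenter opened envelope 2) = (1/3) / (2/3) = 1/2.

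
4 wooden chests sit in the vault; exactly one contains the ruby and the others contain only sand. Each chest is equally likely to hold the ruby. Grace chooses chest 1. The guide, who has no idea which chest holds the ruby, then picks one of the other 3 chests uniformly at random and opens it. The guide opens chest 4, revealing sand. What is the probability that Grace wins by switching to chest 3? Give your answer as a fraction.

1/3

Because the guide chose which chest to open without knowing where the ruby is, the choice is independent of the prize location. Learning that chest 4 does not hold the ruby simply rules out that one location and leaves the remaining 3 chests still equally likely by symmetry.
So P(the ruby in chest 3) = 1/3.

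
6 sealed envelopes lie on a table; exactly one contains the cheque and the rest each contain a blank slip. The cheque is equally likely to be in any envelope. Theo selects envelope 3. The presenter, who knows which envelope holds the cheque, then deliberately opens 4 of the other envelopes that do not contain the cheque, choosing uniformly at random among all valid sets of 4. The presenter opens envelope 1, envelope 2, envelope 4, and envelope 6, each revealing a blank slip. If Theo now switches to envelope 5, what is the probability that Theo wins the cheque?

5/6

Consider each possible location of the cheque in turn.
If it is in any of envelopes 1, 2, 4, and 6 (prior 1/6 each): that envelope was opened and seen not to hold the prize — ruled out; weight (1/6)·0 = 0 each.
If it is in envelope 3 (prior 1/6): the presenter has 5 equally likely choices, so probability 1/5; weight (1/6)·(1/5) = 1/30.
If it is in envelope 5 (prior 1/6): the presenter has no choice, probability 1; weight (1/6)·1 = 1/6.
The weights sum to 1/5.
So P(the cheque in envelope 5 | the presenter opened envelope 1, envelope 2, envelope 4, and envelope 6) = (1/6) / (1/5) = 5/6.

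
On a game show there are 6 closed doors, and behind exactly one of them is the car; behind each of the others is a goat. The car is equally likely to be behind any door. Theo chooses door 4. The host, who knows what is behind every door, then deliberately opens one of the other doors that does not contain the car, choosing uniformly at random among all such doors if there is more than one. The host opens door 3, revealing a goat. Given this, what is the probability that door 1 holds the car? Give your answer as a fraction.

Condition on the true location of the car.
If it is behind any of doors 1, 2, 5, and 6 (prior 1/6 each): the host has 4 equally likely choices, so probability 1/4; weight (1/6)·(1/4) = 1/24 each.
If it is behind door 3 (prior 1/6): the host opened door 3, so this case is ruled out; weight (1/6)·0 = 0.
If it is behind door 4 (prior 1/6): the host has 5 equally likely choices, so probability 1/5; weight (1/6)·(1/5) = 1/30.
The weights sum to 1/5.
So P(the car behind door 1 | the host opened door 3) = (1/24) / (1/5) = 5/24.

5/24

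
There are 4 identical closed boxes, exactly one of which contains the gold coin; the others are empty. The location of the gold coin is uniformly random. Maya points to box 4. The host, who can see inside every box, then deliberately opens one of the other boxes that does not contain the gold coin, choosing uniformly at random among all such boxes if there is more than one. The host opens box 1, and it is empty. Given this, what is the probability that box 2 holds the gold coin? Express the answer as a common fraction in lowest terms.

3/8

Condition on the true location of the gold coin.
If it is in box 1 (prior 1/4): the host opened box 1, so this case is ruled out; weight (1/4)·0 = 0.
If it is in either of boxes 2 and 3 (prior 1/4 each): the host has 2 equally likely choices, so probability 1/2; weight (1/4)·(1/2) = 1/8 each.
If it is in box 4 (prior 1/4): the host has 3 equally likely choices, so probability 1/3; weight (1/4)·(1/3) = 1/12.
The weights sum to 1/3.
So P(the gold coin in box 2 | the host opened box 1) = (1/8) / (1/3) = 3/8.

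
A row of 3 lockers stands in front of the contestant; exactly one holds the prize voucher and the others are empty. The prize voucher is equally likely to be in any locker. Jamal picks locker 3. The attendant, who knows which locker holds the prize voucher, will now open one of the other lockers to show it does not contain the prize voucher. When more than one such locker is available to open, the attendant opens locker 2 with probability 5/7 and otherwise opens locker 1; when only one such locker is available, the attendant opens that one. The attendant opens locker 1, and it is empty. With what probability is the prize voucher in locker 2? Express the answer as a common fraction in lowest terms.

7/9

Condition on the true location of the prize voucher.
If it is in locker 1 (prior 1/3): the attendant opened locker 1, so this case is ruled out; weight (1/3)·0 = 0.
If it is in locker 2 (prior 1/3): only locker 1 is available, probability 1; weight (1/3)·1 = 1/3.
If it is in locker 3 (prior 1/3): locker 2 is available but not opened, probability 2/7; weight (1/3)·(2/7) = 2/21.
The weights sum to 3/7.
So P(the prize voucher in locker 2 | the attendant opened locker 1) = (1/3) / (3/7) = 7/9.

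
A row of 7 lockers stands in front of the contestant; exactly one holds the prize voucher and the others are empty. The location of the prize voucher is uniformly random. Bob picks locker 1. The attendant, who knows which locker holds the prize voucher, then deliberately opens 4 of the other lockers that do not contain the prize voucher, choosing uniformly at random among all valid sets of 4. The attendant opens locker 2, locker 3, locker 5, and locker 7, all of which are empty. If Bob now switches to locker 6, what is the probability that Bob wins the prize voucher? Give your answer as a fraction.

Condition on the true location of the prize voucher.
If it is in locker 1 (prior 1/7): the attendant has 15 equally likely choices, so probability 1/15; weight (1/7)·(1/15) = 1/105.
If it is in any of lockers 2, 3, 5, and 7 (prior 1/7 each): that locker was opened and seen not to hold the prize — ruled out; weight (1/7)·0 = 0 each.
If it is in either of lockers 4 and 6 (prior 1/7 each): the attendant has 5 equally likely choices, so probability 1/5; weight (1/7)·(1/5) = 1/35 each.
The weights sum to 1/15.
So P(the prize voucher in locker 6 | the attendant opened locker 2, locker 3, locker 5, and locker 7) = (1/35) / (1/15) = 3/7.

3/7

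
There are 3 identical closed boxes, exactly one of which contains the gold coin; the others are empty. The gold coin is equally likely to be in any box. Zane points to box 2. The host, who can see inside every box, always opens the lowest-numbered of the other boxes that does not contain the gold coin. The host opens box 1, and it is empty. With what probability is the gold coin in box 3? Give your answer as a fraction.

Consider each possible location of the gold coin in turn.
If it is in box 1 (prior 1/3): the host opened box 1, so this case is ruled out; weight (1/3)·0 = 0.
If it is in either of boxes 2 and 3 (prior 1/3 each): box 1 is the lowest-numbered option available, probability 1; weight (1/3)·1 = 1/3 each.
The weights sum to 2/3.
So P(the gold coin in box 3 | the host opened box 1) = (1/3) / (2/3) = 1/2.

1/2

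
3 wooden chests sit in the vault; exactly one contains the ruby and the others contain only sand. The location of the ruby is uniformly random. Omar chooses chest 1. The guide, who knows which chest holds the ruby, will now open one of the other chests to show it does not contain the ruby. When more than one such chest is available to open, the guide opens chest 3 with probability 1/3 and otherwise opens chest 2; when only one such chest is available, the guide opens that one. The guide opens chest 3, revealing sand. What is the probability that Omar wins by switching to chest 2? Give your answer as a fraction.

Apply Bayes' rule, conditioning on where the ruby actually is.
If it is in chest 1 (prior 1/3): chest 3 is available, opened with probability 1/3; weight (1/3)·(1/3) = 1/9.
If it is in chest 2 (prior 1/3): only chest 3 is available, probability 1; weight (1/3)·1 = 1/3.
If it is in chest 3 (prior 1/3): the guide opened chest 3, so this case is ruled out; weight (1/3)·0 = 0.
The weights sum to 4/9.
So P(the ruby in chest 2 | the guide opened chest 3) = (1/3) / (4/9) = 3/4.

3/4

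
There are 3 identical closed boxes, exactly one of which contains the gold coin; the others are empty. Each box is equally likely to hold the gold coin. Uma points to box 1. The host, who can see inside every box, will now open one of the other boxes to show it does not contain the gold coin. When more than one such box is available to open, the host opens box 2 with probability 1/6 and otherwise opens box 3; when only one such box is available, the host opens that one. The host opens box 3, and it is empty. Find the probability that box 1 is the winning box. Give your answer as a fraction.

Consider each possible location of the gold coin in turn.
If it is in box 1 (prior 1/3): box 2 is available but not opened, probability 5/6; weight (1/3)·(5/6) = 5/18.
If it is in box 2 (prior 1/3): only box 3 is available, probability 1; weight (1/3)·1 = 1/3.
If it is in box 3 (prior 1/3): the host opened box 3, so this case is ruled out; weight (1/3)·0 = 0.
The weights sum to 11/18.
So P(the gold coin in box 1 | the host opened box 3) = (5/18) / (11/18) = 5/11.

5/11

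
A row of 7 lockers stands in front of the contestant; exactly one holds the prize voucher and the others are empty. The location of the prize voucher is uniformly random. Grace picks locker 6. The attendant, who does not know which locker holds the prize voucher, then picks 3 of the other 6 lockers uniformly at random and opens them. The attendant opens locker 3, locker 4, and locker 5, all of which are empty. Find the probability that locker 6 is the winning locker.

Because the attendant chose which lockers to open without knowing where the prize voucher is, the choice is independent of the prize location. Learning that none of the 3 opened lockers holds the prize voucher simply rules out those 3 locations and leaves the remaining 4 lockers still equally likely by symmetry.
So P(the prize voucher in locker 6) = 1/4.

1/4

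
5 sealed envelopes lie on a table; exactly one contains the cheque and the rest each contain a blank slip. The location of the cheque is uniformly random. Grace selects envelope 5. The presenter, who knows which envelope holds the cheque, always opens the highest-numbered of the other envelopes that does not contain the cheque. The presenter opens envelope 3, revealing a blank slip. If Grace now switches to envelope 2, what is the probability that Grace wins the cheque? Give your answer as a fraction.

0

Apply Bayes' rule, conditioning on where the cheque actually is.
If it is in any of envelopes 1, 2, and 5 (prior 1/5 each): the presenter would have opened envelope 4 instead, probability 0; weight (1/5)·0 = 0 each.
If it is in envelope 3 (prior 1/5): the presenter opened envelope 3, so this case is ruled out; weight (1/5)·0 = 0.
If it is in envelope 4 (prior 1/5): envelope 3 is the highest-numbered option available, probability 1; weight (1/5)·1 = 1/5.
The weights sum to 1/5.
So P(the cheque in envelope 2 | the presenter opened envelope 3) = 0 / (1/5) = 0.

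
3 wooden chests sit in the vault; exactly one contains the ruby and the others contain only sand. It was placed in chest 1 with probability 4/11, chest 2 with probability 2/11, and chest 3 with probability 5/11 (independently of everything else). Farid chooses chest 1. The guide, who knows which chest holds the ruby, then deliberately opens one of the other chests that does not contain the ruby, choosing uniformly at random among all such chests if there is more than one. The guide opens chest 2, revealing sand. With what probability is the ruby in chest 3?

Apply Bayes' rule, conditioning on where the ruby actually is.
If it is in chest 1 (prior 4/11): the guide has 2 equally likely choices, so probability 1/2; weight (4/11)·(1/2) = 2/11.
If it is in chest 2 (prior 2/11): the guide opened chest 2, so this case is ruled out; weight (2/11)·0 = 0.
If it is in chest 3 (prior 5/11): the guide has no choice, probability 1; weight (5/11)·1 = 5/11.
The weights sum to 7/11.
So P(the ruby in chest 3 | the guide opened chest 2) = (5/11) / (7/11) = 5/7.

5/7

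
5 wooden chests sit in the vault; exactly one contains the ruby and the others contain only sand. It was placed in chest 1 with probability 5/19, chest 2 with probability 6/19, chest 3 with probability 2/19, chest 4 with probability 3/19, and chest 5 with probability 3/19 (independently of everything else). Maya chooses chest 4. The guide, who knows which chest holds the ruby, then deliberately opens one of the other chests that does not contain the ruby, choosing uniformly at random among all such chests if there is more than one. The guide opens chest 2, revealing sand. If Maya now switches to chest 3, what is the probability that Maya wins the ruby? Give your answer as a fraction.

Consider each possible location of the ruby in turn.
If it is in chest 1 (prior 5/19): the guide has 3 equally likely choices, so probability 1/3; weight (5/19)·(1/3) = 5/57.
If it is in chest 2 (prior 6/19): the guide opened chest 2, so this case is ruled out; weight (6/19)·0 = 0.
If it is in chest 3 (prior 2/19): the guide has 3 equally likely choices, so probability 1/3; weight (2/19)·(1/3) = 2/57.
If it is in chest 4 (prior 3/19): the guide has 4 equally likely choices, so probability 1/4; weight (3/19)·(1/4) = 3/76.
If it is in chest 5 (prior 3/19): the guide has 3 equally likely choices, so probability 1/3; weight (3/19)·(1/3) = 1/19.
The weights sum to 49/228.
So P(the ruby in chest 3 | the guide opened chest 2) = (2/57) / (49/228) = 8/49.

8/49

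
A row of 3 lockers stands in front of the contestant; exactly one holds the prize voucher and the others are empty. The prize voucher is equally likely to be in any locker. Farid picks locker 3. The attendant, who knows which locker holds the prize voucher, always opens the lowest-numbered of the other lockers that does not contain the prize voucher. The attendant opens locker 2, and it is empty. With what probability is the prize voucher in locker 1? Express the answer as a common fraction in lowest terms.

1

Consider each possible location of the prize voucher in turn.
If it is in locker 1 (prior 1/3): locker 2 is the lowest-numbered option available, probability 1; weight (1/3)·1 = 1/3.
If it is in locker 2 (prior 1/3): the attendant opened locker 2, so this case is ruled out; weight (1/3)·0 = 0.
If it is in locker 3 (prior 1/3): the attendant would have opened locker 1 instead, probability 0; weight (1/3)·0 = 0.
The weights sum to 1/3.
So P(the prize voucher in locker 1 | the attendant opened locker 2) = (1/3) / (1/3) = 1.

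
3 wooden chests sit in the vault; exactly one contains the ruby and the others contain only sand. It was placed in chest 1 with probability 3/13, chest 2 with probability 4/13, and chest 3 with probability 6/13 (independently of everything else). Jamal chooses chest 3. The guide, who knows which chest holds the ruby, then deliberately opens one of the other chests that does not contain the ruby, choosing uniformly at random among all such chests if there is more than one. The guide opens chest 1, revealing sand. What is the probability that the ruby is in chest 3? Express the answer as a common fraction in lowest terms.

3/7

Apply Bayes' rule, conditioning on where the ruby actually is.
If it is in chest 1 (prior 3/13): the guide opened chest 1, so this case is ruled out; weight (3/13)·0 = 0.
If it is in chest 2 (prior 4/13): the guide has no choice, probability 1; weight (4/13)·1 = 4/13.
If it is in chest 3 (prior 6/13): the guide has 2 equally likely choices, so probability 1/2; weight (6/13)·(1/2) = 3/13.
The weights sum to 7/13.
So P(the ruby in chest 3 | the guide opened chest 1) = (3/13) / (7/13) = 3/7.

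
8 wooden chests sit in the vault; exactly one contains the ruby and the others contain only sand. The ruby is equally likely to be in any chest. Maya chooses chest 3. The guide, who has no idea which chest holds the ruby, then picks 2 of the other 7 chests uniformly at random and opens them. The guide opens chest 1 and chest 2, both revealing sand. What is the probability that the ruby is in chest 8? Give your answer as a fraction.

Condition on the true location of the ruby.
If it is in either of chests 1 and 2 (prior 1/8 each): that chest was opened and seen not to hold the prize — ruled out; weight (1/8)·0 = 0 each.
If it is in any of chests 3, 4, 5, 6, 7, and 8 (prior 1/8 each): the guide picks exactly this set with probability 1/21 regardless, and none is the prize; weight (1/8)·(1/21) = 1/168 each.
The weights sum to 1/28.
So P(the ruby in chest 8 | the guide opened chest 1 and chest 2) = (1/168) / (1/28) = 1/6.

1/6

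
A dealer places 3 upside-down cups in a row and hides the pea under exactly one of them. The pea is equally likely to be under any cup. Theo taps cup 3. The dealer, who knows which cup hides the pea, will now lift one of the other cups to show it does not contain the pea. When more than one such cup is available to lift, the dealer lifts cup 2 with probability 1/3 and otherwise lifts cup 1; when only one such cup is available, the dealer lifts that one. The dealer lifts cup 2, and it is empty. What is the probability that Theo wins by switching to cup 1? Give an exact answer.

Apply Bayes' rule, conditioning on where the pea actually is.
If it is under cup 1 (prior 1/3): only cup 2 is available, probability 1; weight (1/3)·1 = 1/3.
If it is under cup 2 (prior 1/3): the dealer opened cup 2, so this case is ruled out; weight (1/3)·0 = 0.
If it is under cup 3 (prior 1/3): cup 2 is available, opened with probability 1/3; weight (1/3)·(1/3) = 1/9.
The weights sum to 4/9.
So P(the pea under cup 1 | the dealer opened cup 2) = (1/3) / (4/9) = 3/4.

3/4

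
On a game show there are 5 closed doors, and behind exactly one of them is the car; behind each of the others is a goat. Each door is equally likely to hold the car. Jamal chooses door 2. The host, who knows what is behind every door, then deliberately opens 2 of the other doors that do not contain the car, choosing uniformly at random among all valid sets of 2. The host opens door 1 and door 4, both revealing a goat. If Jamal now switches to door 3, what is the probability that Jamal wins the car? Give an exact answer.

2/5

Consider each possible location of the car in turn.
If it is behind either of doors 1 and 4 (prior 1/5 each): that door was opened and seen not to hold the prize — ruled out; weight (1/5)·0 = 0 each.
If it is behind door 2 (prior 1/5): the host has 6 equally likely choices, so probability 1/6; weight (1/5)·(1/6) = 1/30.
If it is behind either of doors 3 and 5 (prior 1/5 each): the host has 3 equally likely choices, so probability 1/3; weight (1/5)·(1/3) = 1/15 each.
The weights sum to 1/6.
So P(the car behind door 3 | the host opened door 1 and door 4) = (1/15) / (1/6) = 2/5.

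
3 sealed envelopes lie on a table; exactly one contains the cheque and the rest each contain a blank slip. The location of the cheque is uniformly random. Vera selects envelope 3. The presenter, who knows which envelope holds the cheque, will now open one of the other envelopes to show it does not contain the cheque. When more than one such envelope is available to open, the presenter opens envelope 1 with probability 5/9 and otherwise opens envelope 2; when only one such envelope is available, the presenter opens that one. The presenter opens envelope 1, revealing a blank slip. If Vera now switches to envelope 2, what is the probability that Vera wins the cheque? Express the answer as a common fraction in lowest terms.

9/14

Condition on the true location of the cheque.
If it is in envelope 1 (prior 1/3): the presenter opened envelope 1, so this case is ruled out; weight (1/3)·0 = 0.
If it is in envelope 2 (prior 1/3): only envelope 1 is available, probability 1; weight (1/3)·1 = 1/3.
If it is in envelope 3 (prior 1/3): envelope 1 is available, opened with probability 5/9; weight (1/3)·(5/9) = 5/27.
The weights sum to 14/27.
So P(the cheque in envelope 2 | the presenter opened envelope 1) = (1/3) / (14/27) = 9/14.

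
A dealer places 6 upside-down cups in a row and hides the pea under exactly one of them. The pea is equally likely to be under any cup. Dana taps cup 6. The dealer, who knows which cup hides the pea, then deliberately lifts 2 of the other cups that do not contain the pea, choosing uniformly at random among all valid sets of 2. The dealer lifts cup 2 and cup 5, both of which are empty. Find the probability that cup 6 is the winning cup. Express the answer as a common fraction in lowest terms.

Consider each possible location of the pea in turn.
If it is under any of cups 1, 3, and 4 (prior 1/6 each): the dealer has 6 equally likely choices, so probability 1/6; weight (1/6)·(1/6) = 1/36 each.
If it is under either of cups 2 and 5 (prior 1/6 each): that cup was opened and seen not to hold the prize — ruled out; weight (1/6)·0 = 0 each.
If it is under cup 6 (prior 1/6): the dealer has 10 equally likely choices, so probability 1/10; weight (1/6)·(1/10) = 1/60.
The weights sum to 1/10.
So P(the pea under cup 6 | the dealer opened cup 2 and cup 5) = (1/60) / (1/10) = 1/6.

1/6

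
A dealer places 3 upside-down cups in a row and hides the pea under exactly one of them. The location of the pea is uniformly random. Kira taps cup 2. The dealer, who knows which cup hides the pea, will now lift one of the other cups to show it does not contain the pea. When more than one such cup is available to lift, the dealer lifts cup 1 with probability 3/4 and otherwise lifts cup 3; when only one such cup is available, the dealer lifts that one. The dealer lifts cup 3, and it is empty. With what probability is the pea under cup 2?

Consider each possible location of the pea in turn.
If it is under cup 1 (prior 1/3): only cup 3 is available, probability 1; weight (1/3)·1 = 1/3.
If it is under cup 2 (prior 1/3): cup 1 is available but not opened, probability 1/4; weight (1/3)·(1/4) = 1/12.
If it is under cup 3 (prior 1/3): the dealer opened cup 3, so this case is ruled out; weight (1/3)·0 = 0.
The weights sum to 5/12.
So P(the pea under cup 2 | the dealer opened cup 3) = (1/12) / (5/12) = 1/5.

1/5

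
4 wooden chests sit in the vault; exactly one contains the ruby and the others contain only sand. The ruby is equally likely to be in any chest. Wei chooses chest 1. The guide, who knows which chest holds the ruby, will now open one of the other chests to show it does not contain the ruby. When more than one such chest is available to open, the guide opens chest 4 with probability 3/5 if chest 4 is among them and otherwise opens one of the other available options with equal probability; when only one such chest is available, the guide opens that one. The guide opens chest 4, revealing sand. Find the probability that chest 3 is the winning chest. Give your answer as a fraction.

1/3

Apply Bayes' rule, conditioning on where the ruby actually is.
If it is in any of chests 1, 2, and 3 (prior 1/4 each): chest 4 is available, opened with probability 3/5; weight (1/4)·(3/5) = 3/20 each.
If it is in chest 4 (prior 1/4): the guide opened chest 4, so this case is ruled out; weight (1/4)·0 = 0.
The weights sum to 9/20.
So P(the ruby in chest 3 | the guide opened chest 4) = (3/20) / (9/20) = 1/3.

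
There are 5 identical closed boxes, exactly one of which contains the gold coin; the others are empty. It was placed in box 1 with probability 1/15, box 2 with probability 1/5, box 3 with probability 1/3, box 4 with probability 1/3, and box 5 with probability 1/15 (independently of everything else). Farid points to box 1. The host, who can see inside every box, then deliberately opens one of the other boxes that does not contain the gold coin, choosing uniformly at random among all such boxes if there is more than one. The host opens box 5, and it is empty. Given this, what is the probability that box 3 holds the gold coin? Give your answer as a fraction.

4/11

Apply Bayes' rule, conditioning on where the gold coin actually is.
If it is in box 1 (prior 1/15): the host has 4 equally likely choices, so probability 1/4; weight (1/15)·(1/4) = 1/60.
If it is in box 2 (prior 1/5): the host has 3 equally likely choices, so probability 1/3; weight (1/5)·(1/3) = 1/15.
If it is in either of boxes 3 and 4 (prior 1/3 each): the host has 3 equally likely choices, so probability 1/3; weight (1/3)·(1/3) = 1/9 each.
If it is in box 5 (prior 1/15): the host opened box 5, so this case is ruled out; weight (1/15)·0 = 0.
The weights sum to 11/36.
So P(the gold coin in box 3 | the host opened box 5) = (1/9) / (11/36) = 4/11.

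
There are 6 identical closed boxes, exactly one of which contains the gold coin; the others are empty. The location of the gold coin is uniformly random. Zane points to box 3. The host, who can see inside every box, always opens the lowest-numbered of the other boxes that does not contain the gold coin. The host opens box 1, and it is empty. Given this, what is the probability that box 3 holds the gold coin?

1/5

Condition on the true location of the gold coin.
If it is in box 1 (prior 1/6): the host opened box 1, so this case is ruled out; weight (1/6)·0 = 0.
If it is in any of boxes 2, 3, 4, 5, and 6 (prior 1/6 each): box 1 is the lowest-numbered option available, probability 1; weight (1/6)·1 = 1/6 each.
The weights sum to 5/6.
So P(the gold coin in box 3 | the host opened box 1) = (1/6) / (5/6) = 1/5.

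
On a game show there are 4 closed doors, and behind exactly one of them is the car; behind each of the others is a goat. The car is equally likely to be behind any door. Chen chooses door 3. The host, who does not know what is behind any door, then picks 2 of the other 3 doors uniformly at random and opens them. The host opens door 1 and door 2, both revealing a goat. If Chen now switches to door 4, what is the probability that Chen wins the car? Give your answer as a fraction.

Because the host chose which doors to open without knowing where the car is, the choice is independent of the prize location. Learning that none of the 2 opened doors holds the car simply rules out those 2 locations and leaves the remaining 2 doors still equally likely by symmetry.
So P(the car behind door 4) = 1/2.

1/2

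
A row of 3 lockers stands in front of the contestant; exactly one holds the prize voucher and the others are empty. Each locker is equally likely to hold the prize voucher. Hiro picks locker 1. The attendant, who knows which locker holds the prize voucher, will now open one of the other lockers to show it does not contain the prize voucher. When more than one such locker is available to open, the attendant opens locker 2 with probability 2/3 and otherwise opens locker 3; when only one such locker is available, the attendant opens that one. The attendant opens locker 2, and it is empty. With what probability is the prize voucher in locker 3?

Apply Bayes' rule, conditioning on where the prize voucher actually is.
If it is in locker 1 (prior 1/3): locker 2 is available, opened with probability 2/3; weight (1/3)·(2/3) = 2/9.
If it is in locker 2 (prior 1/3): the attendant opened locker 2, so this case is ruled out; weight (1/3)·0 = 0.
If it is in locker 3 (prior 1/3): only locker 2 is available, probability 1; weight (1/3)·1 = 1/3.
The weights sum to 5/9.
So P(the prize voucher in locker 3 | the attendant opened locker 2) = (1/3) / (5/9) = 3/5.

3/5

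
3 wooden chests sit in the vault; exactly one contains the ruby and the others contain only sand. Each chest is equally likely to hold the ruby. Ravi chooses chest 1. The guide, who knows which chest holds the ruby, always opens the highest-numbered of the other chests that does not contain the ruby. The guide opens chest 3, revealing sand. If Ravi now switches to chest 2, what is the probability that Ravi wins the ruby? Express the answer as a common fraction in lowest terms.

Apply Bayes' rule, conditioning on where the ruby actually is.
If it is in either of chests 1 and 2 (prior 1/3 each): chest 3 is the highest-numbered option available, probability 1; weight (1/3)·1 = 1/3 each.
If it is in chest 3 (prior 1/3): the guide opened chest 3, so this case is ruled out; weight (1/3)·0 = 0.
The weights sum to 2/3.
So P(the ruby in chest 2 | the guide opened chest 3) = (1/3) / (2/3) = 1/2.

1/2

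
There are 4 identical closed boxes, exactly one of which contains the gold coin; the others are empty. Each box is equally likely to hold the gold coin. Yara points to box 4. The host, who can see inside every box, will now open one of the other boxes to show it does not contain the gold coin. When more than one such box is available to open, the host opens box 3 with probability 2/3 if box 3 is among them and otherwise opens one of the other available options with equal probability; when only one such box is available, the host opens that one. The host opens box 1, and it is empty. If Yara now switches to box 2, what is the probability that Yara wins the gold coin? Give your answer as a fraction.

1/3

Condition on the true location of the gold coin.
If it is in box 1 (prior 1/4): the host opened box 1, so this case is ruled out; weight (1/4)·0 = 0.
If it is in box 2 (prior 1/4): box 3 is available but not opened, probability 1/3; weight (1/4)·(1/3) = 1/12.
If it is in box 3 (prior 1/4): box 3 holds the prize so is unavailable; the host chooses uniformly among the 2 others, probability 1/2; weight (1/4)·(1/2) = 1/8.
If it is in box 4 (prior 1/4): box 3 is available but not opened; box 1 gets probability (1 − 2/3)/2 = 1/6; weight (1/4)·(1/6) = 1/24.
The weights sum to 1/4.
So P(the gold coin in box 2 | the host opened box 1) = (1/12) / (1/4) = 1/3.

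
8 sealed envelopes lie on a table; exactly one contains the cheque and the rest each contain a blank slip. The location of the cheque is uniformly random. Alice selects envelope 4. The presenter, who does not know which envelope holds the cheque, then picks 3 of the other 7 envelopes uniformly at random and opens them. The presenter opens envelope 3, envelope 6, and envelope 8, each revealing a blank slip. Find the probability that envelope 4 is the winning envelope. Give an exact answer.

1/5

Consider each possible location of the cheque in turn.
If it is in any of envelopes 1, 2, 4, 5, and 7 (prior 1/8 each): the presenter picks exactly this set with probability 1/35 regardless, and none is the prize; weight (1/8)·(1/35) = 1/280 each.
If it is in any of envelopes 3, 6, and 8 (prior 1/8 each): that envelope was opened and seen not to hold the prize — ruled out; weight (1/8)·0 = 0 each.
The weights sum to 1/56.
So P(the cheque in envelope 4 | the presenter opened envelope 3, envelope 6, and envelope 8) = (1/280) / (1/56) = 1/5.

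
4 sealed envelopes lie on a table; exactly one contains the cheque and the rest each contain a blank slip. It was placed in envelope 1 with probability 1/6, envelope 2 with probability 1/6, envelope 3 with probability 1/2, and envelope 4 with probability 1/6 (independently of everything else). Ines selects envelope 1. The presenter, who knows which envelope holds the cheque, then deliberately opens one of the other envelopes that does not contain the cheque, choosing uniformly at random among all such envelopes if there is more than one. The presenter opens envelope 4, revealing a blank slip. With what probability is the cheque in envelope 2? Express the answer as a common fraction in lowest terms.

3/14

Apply Bayes' rule, conditioning on where the cheque actually is.
If it is in envelope 1 (prior 1/6): the presenter has 3 equally likely choices, so probability 1/3; weight (1/6)·(1/3) = 1/18.
If it is in envelope 2 (prior 1/6): the presenter has 2 equally likely choices, so probability 1/2; weight (1/6)·(1/2) = 1/12.
If it is in envelope 3 (prior 1/2): the presenter has 2 equally likely choices, so probability 1/2; weight (1/2)·(1/2) = 1/4.
If it is in envelope 4 (prior 1/6): the presenter opened envelope 4, so this case is ruled out; weight (1/6)·0 = 0.
The weights sum to 7/18.
So P(the cheque in envelope 2 | the presenter opened envelope 4) = (1/12) / (7/18) = 3/14.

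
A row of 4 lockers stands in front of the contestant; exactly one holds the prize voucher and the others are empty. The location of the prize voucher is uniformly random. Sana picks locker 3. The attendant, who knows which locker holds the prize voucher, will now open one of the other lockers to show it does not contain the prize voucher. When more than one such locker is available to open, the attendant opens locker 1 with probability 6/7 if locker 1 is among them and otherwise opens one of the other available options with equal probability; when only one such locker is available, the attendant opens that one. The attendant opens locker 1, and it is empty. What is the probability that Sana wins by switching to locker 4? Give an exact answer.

1/3

Apply Bayes' rule, conditioning on where the prize voucher actually is.
If it is in locker 1 (prior 1/4): the attendant opened locker 1, so this case is ruled out; weight (1/4)·0 = 0.
If it is in any of lockers 2, 3, and 4 (prior 1/4 each): locker 1 is available, opened with probability 6/7; weight (1/4)·(6/7) = 3/14 each.
The weights sum to 9/14.
So P(the prize voucher in locker 4 | the attendant opened locker 1) = (3/14) / (9/14) = 1/3.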